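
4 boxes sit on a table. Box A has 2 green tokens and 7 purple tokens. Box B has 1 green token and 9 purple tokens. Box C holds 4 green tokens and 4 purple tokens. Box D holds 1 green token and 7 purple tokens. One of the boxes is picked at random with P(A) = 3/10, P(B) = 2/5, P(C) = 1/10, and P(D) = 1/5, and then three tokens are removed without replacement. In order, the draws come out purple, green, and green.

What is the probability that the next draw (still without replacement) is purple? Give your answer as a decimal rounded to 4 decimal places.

0.7474

The likelihood of the observed sequence under each hypothesis: P(data | box A) = (7/9)(2/8)(1/7) = 1/36; P(data | box B) = (9/10)(1/9)(0/8) = 0; P(data | box C) = (4/8)(4/7)(3/6) = 1/7; P(data | box D) = (7/8)(1/7)(0/6) = 0.
Multiplying each by its prior: 3/10 · 1/36 = 1/120, 2/5 · 0 = 0, 1/10 · 1/7 = 1/70, 1/5 · 0 = 0; with total 19/840.
Normalising, the posterior is P(box A | data) = 7/19, P(box B | data) = 0, P(box C | data) = 12/19, P(box D | data) = 0.
The predictive probability is P(purple next | data) = (1)(7/19) + (3/5)(12/19) = 71/95.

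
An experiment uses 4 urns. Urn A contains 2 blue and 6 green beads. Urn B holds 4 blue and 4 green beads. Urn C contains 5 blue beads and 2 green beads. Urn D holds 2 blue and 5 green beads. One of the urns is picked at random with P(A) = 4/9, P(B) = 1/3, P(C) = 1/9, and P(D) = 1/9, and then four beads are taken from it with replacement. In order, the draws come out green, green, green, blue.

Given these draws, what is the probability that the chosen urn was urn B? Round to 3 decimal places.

0.257

The likelihood of the observed sequence under each hypothesis: P(data | urn A) = (6/8)(6/8)(6/8)(2/8) = 0.10547; P(data | urn B) = (4/8)(4/8)(4/8)(4/8) = 0.0625; P(data | urn C) = (2/7)(2/7)(2/7)(5/7) = 0.01666; P(data | urn D) = (5/7)(5/7)(5/7)(2/7) = 0.10412.
The prior-weighted likelihoods are 4/9 · 0.10547 = 0.046875, 1/3 · 0.0625 = 0.020833, 1/9 · 0.01666 = 0.0018511, 1/9 · 0.10412 = 0.011569; with total 0.081129.
Hence P(urn B | data) = (0.020833) / (0.081129) = 0.25679.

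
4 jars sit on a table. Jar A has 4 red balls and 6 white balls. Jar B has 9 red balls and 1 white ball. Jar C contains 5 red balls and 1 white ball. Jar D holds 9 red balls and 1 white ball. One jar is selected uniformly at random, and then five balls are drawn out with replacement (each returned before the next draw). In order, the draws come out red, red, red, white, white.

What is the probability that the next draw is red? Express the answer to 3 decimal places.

0.665

Under each hypothesis, the probability of the observed sequence is: P(data | jar A) = (4/10)(4/10)(4/10)(6/10)(6/10) = 0.02304; P(data | jar B) = (9/10)(9/10)(9/10)(1/10)(1/10) = 0.00729; P(data | jar C) = (5/6)(5/6)(5/6)(1/6)(1/6) = 0.016075; P(data | jar D) = (9/10)(9/10)(9/10)(1/10)(1/10) = 0.00729.
The prior-weighted likelihoods are 1/4 · 0.02304 = 0.00576, 1/4 · 0.00729 = 0.0018225, 1/4 · 0.016075 = 0.0040188, 1/4 · 0.00729 = 0.0018225; summing to 0.013424.
The posterior is then P(jar A | data) = 0.42909, P(jar B | data) = 0.13577, P(jar C | data) = 0.29938, P(jar D | data) = 0.13577.
Averaging over the posterior, P(red next | data) = (2/5)(0.42909) + (9/10)(0.13577) + (5/6)(0.29938) + (9/10)(0.13577) = 0.6655.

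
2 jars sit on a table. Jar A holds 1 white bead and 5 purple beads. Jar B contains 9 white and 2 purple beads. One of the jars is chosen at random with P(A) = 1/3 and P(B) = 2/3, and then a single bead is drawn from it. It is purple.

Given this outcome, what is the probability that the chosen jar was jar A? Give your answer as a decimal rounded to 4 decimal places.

0.6962

For each hypothesis, P(data | H) works out to: P(data | jar A) = (5/6) = 5/6; P(data | jar B) = (2/11) = 2/11.
The prior-weighted likelihoods are 1/3 · 5/6 = 5/18, 2/3 · 2/11 = 4/33; these sum to 79/198.
By Bayes' rule, P(jar A | data) = (5/18) / (79/198) = 55/79.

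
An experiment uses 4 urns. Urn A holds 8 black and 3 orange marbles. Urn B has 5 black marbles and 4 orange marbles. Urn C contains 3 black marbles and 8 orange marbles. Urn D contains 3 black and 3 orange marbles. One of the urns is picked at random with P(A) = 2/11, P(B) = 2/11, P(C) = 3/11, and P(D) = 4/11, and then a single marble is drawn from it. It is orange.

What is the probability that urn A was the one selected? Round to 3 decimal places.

0.097

The likelihood of this draw under each hypothesis: P(data | urn A) = (3/11) = 0.27273; P(data | urn B) = (4/9) = 0.44444; P(data | urn C) = (8/11) = 0.72727; P(data | urn D) = (3/6) = 0.5.
Multiplying each by its prior: 2/11 · 0.27273 = 0.049587, 2/11 · 0.44444 = 0.080808, 3/11 · 0.72727 = 0.19835, 4/11 · 0.5 = 0.18182; with total 0.51056.
By Bayes' rule, P(urn A | data) = (0.049587) / (0.51056) = 0.097122.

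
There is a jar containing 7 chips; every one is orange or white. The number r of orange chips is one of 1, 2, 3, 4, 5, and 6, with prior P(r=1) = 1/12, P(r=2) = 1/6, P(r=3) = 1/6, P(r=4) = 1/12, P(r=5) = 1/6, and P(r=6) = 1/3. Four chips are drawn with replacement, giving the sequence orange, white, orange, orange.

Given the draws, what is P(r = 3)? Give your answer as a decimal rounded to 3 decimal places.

Compute the likelihood of the observed sequence for each case: P(data | r = 1) = (1/7)(6/7)(1/7)(1/7) = 0.002499; P(data | r = 2) = (2/7)(5/7)(2/7)(2/7) = 0.01666; P(data | r = 3) = (3/7)(4/7)(3/7)(3/7) = 0.044981; P(data | r = 4) = (4/7)(3/7)(4/7)(4/7) = 0.079967; P(data | r = 5) = (5/7)(2/7)(5/7)(5/7) = 0.10412; P(data | r = 6) = (6/7)(1/7)(6/7)(6/7) = 0.089963.
Multiplying each by its prior: 1/12 · 0.002499 = 0.00020825, 1/6 · 0.01666 = 0.0027766, 1/6 · 0.044981 = 0.0074969, 1/12 · 0.079967 = 0.0066639, 1/6 · 0.10412 = 0.017354, 1/3 · 0.089963 = 0.029988; summing to 0.064487.
Therefore the posterior P(r = 3 | data) = (0.0074969) / (0.064487) = 0.11625.

0.116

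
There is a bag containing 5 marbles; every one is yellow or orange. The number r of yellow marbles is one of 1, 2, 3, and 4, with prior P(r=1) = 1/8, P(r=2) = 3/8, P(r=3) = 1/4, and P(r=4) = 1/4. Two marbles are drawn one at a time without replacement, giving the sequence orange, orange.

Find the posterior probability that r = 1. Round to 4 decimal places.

0.3529

Under each hypothesis, the probability of the observed sequence is: P(data | r = 1) = (4/5)(3/4) = 3/5; P(data | r = 2) = (3/5)(2/4) = 3/10; P(data | r = 3) = (2/5)(1/4) = 1/10; P(data | r = 4) = (1/5)(0/4) = 0.
The prior-weighted likelihoods are 1/8 · 3/5 = 3/40, 3/8 · 3/10 = 9/80, 1/4 · 1/10 = 1/40, 1/4 · 0 = 0; these sum to 17/80.
Hence P(r = 1 | data) = (3/40) / (17/80) = 6/17.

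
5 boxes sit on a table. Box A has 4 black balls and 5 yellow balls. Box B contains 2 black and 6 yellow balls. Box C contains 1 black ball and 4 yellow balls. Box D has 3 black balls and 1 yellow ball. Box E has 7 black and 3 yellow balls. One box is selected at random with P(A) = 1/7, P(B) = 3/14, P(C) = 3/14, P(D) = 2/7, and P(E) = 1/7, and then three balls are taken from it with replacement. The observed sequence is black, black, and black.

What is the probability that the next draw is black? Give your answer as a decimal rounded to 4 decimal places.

Under each hypothesis, the probability of the observed sequence is: P(data | box A) = (4/9)(4/9)(4/9) = 0.087791; P(data | box B) = (2/8)(2/8)(2/8) = 0.015625; P(data | box C) = (1/5)(1/5)(1/5) = 0.008; P(data | box D) = (3/4)(3/4)(3/4) = 0.42188; P(data | box E) = (7/10)(7/10)(7/10) = 0.343.
The prior-weighted likelihoods are 1/7 · 0.087791 = 0.012542, 3/14 · 0.015625 = 0.0033482, 3/14 · 0.008 = 0.0017143, 2/7 · 0.42188 = 0.12054, 1/7 · 0.343 = 0.049; with total 0.18714.
The posterior is then P(box A | data) = 0.067017, P(box B | data) = 0.017892, P(box C | data) = 0.0091605, P(box D | data) = 0.64409, P(box E | data) = 0.26184.
Averaging over the posterior, P(black next | data) = (4/9)(0.067017) + (1/4)(0.017892) + (1/5)(0.0091605) + (3/4)(0.64409) + (7/10)(0.26184) = 0.70245.

0.7024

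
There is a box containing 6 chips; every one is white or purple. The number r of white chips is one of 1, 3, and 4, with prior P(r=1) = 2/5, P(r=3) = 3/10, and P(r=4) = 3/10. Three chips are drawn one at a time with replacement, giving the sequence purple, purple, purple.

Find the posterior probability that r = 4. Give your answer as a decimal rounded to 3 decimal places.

0.040

For each hypothesis, P(data | H) works out to: P(data | r = 1) = (5/6)(5/6)(5/6) = 125/216; P(data | r = 3) = (3/6)(3/6)(3/6) = 1/8; P(data | r = 4) = (2/6)(2/6)(2/6) = 1/27.
Multiplying each by its prior: 2/5 · 125/216 = 25/108, 3/10 · 1/8 = 3/80, 3/10 · 1/27 = 1/90; with total 121/432.
Hence P(r = 4 | data) = (1/90) / (121/432) = 24/605.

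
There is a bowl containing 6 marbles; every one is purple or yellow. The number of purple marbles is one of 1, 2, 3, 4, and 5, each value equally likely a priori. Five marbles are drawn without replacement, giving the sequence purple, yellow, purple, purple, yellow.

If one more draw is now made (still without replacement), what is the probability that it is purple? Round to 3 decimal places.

For each hypothesis, P(data | H) works out to: P(data | r = 1) = (1/6)(5/5)(0/4) = 0; P(data | r = 2) = (2/6)(4/5)(1/4)(0/3) = 0; P(data | r = 3) = (3/6)(3/5)(2/4)(1/3)(2/2) = 1/20; P(data | r = 4) = (4/6)(2/5)(3/4)(2/3)(1/2) = 1/15; P(data | r = 5) = (5/6)(1/5)(4/4)(3/3)(0/2) = 0.
The prior-weighted likelihoods are 1/5 · 0 = 0, 1/5 · 0 = 0, 1/5 · 1/20 = 1/100, 1/5 · 1/15 = 1/75, 1/5 · 0 = 0; these sum to 7/300.
The posterior is then P(r = 1 | data) = 0, P(r = 2 | data) = 0, P(r = 3 | data) = 3/7, P(r = 4 | data) = 4/7, P(r = 5 | data) = 0.
So P(purple next | data) = Σ P(purple next | H) P(H | data) = (0)(3/7) + (1)(4/7) = 4/7.

0.571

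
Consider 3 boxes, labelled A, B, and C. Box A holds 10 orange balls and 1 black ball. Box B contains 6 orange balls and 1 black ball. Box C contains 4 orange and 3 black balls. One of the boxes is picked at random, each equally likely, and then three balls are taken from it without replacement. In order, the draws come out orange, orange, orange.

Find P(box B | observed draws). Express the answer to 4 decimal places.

Under each hypothesis, the probability of the observed sequence is: P(data | box A) = (10/11)(9/10)(8/9) = 0.72727; P(data | box B) = (6/7)(5/6)(4/5) = 0.57143; P(data | box C) = (4/7)(3/6)(2/5) = 0.11429.
Multiplying each by its prior: 1/3 · 0.72727 = 0.24242, 1/3 · 0.57143 = 0.19048, 1/3 · 0.11429 = 0.038095; these sum to 0.471.
Hence P(box B | data) = (0.19048) / (0.471) = 0.40441.

0.4044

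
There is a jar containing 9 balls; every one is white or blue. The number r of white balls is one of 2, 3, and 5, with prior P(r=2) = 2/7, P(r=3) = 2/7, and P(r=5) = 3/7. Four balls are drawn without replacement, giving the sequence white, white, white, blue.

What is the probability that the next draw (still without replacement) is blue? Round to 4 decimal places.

Under each hypothesis, the probability of the observed sequence is: P(data | r = 2) = (2/9)(1/8)(0/7) = 0; P(data | r = 3) = (3/9)(2/8)(1/7)(6/6) = 1/84; P(data | r = 5) = (5/9)(4/8)(3/7)(4/6) = 5/63.
The prior-weighted likelihoods are 2/7 · 0 = 0, 2/7 · 1/84 = 1/294, 3/7 · 5/63 = 5/147; with total 11/294.
Dividing through by the total gives posterior P(r = 2 | data) = 0, P(r = 3 | data) = 1/11, P(r = 5 | data) = 10/11.
So P(blue next | data) = Σ P(blue next | H) P(H | data) = (1)(1/11) + (3/5)(10/11) = 7/11.

0.6364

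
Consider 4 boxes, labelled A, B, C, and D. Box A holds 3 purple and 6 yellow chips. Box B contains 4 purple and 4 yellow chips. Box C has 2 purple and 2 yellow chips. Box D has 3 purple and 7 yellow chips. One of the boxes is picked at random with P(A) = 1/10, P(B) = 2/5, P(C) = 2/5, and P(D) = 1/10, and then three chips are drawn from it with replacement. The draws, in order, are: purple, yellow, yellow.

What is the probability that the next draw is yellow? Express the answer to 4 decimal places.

Compute the likelihood of the observed sequence for each case: P(data | box A) = (3/9)(6/9)(6/9) = 0.14815; P(data | box B) = (4/8)(4/8)(4/8) = 0.125; P(data | box C) = (2/4)(2/4)(2/4) = 0.125; P(data | box D) = (3/10)(7/10)(7/10) = 0.147.
Multiplying each by its prior: 1/10 · 0.14815 = 0.014815, 2/5 · 0.125 = 0.05, 2/5 · 0.125 = 0.05, 1/10 · 0.147 = 0.0147; these sum to 0.12951.
The posterior is then P(box A | data) = 0.11439, P(box B | data) = 0.38606, P(box C | data) = 0.38606, P(box D | data) = 0.1135.
The predictive probability is P(yellow next | data) = (2/3)(0.11439) + (1/2)(0.38606) + (1/2)(0.38606) + (7/10)(0.1135) = 0.54176.

0.5418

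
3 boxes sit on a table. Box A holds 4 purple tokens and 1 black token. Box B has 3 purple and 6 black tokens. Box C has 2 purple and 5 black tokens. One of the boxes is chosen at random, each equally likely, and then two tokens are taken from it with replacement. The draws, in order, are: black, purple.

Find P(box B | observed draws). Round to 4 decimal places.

For each hypothesis, P(data | H) works out to: P(data | box A) = (1/5)(4/5) = 0.16; P(data | box B) = (6/9)(3/9) = 0.22222; P(data | box C) = (5/7)(2/7) = 0.20408.
Weighting by the prior gives 1/3 · 0.16 = 0.053333, 1/3 · 0.22222 = 0.074074, 1/3 · 0.20408 = 0.068027; with total 0.19543.
By Bayes' rule, P(box B | data) = (0.074074) / (0.19543) = 0.37902.

0.3790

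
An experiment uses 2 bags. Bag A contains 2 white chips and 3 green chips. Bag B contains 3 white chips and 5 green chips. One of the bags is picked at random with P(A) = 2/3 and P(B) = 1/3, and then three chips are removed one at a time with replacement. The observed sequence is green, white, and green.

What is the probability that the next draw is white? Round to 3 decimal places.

0.392

The likelihood of the observed sequence under each hypothesis: P(data | bag A) = (3/5)(2/5)(3/5) = 0.144; P(data | bag B) = (5/8)(3/8)(5/8) = 0.14648.
Weighting by the prior gives 2/3 · 0.144 = 0.096, 1/3 · 0.14648 = 0.048828; these sum to 0.14483.
The posterior is then P(bag A | data) = 0.66285, P(bag B | data) = 0.33715.
So P(white next | data) = Σ P(white next | H) P(H | data) = (2/5)(0.66285) + (3/8)(0.33715) = 0.39157.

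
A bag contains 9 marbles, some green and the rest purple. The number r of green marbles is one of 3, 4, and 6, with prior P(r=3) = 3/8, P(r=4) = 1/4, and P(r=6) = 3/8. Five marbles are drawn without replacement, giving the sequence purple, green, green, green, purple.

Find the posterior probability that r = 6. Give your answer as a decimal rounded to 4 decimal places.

For each hypothesis, P(data | H) works out to: P(data | r = 3) = (6/9)(3/8)(2/7)(1/6)(5/5) = 0.011905; P(data | r = 4) = (5/9)(4/8)(3/7)(2/6)(4/5) = 0.031746; P(data | r = 6) = (3/9)(6/8)(5/7)(4/6)(2/5) = 0.047619.
Weighting by the prior gives 3/8 · 0.011905 = 0.0044643, 1/4 · 0.031746 = 0.0079365, 3/8 · 0.047619 = 0.017857; summing to 0.030258.
By Bayes' rule, P(r = 6 | data) = (0.017857) / (0.030258) = 0.59016.

0.5902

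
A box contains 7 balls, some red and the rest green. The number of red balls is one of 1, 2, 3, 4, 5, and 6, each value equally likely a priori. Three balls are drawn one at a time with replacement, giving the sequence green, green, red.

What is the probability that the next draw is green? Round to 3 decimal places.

0.592

The likelihood of the observed sequence under each hypothesis: P(data | r = 1) = (6/7)(6/7)(1/7) = 0.10496; P(data | r = 2) = (5/7)(5/7)(2/7) = 0.14577; P(data | r = 3) = (4/7)(4/7)(3/7) = 0.13994; P(data | r = 4) = (3/7)(3/7)(4/7) = 0.10496; P(data | r = 5) = (2/7)(2/7)(5/7) = 0.058309; P(data | r = 6) = (1/7)(1/7)(6/7) = 0.017493.
Weighting by the prior gives 1/6 · 0.10496 = 0.017493, 1/6 · 0.14577 = 0.024295, 1/6 · 0.13994 = 0.023324, 1/6 · 0.10496 = 0.017493, 1/6 · 0.058309 = 0.0097182, 1/6 · 0.017493 = 0.0029155; these sum to 0.095238.
Dividing through by the total gives posterior P(r = 1 | data) = 0.18367, P(r = 2 | data) = 0.2551, P(r = 3 | data) = 0.2449, P(r = 4 | data) = 0.18367, P(r = 5 | data) = 0.10204, P(r = 6 | data) = 0.030612.
The predictive probability is P(green next | data) = (6/7)(0.18367) + (5/7)(0.2551) + (4/7)(0.2449) + (3/7)(0.18367) + (2/7)(0.10204) + (1/7)(0.030612) = 0.59184.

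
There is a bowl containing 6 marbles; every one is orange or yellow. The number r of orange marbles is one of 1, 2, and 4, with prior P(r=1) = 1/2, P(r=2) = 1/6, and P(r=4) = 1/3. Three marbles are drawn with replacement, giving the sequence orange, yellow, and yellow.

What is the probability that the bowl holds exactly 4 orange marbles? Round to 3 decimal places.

0.230

The likelihood of the observed sequence under each hypothesis: P(data | r = 1) = (1/6)(5/6)(5/6) = 0.11574; P(data | r = 2) = (2/6)(4/6)(4/6) = 0.14815; P(data | r = 4) = (4/6)(2/6)(2/6) = 0.074074.
The prior-weighted likelihoods are 1/2 · 0.11574 = 0.05787, 1/6 · 0.14815 = 0.024691, 1/3 · 0.074074 = 0.024691; these sum to 0.10725.
So P(r = 4 | data) = (0.024691) / (0.10725) = 0.23022.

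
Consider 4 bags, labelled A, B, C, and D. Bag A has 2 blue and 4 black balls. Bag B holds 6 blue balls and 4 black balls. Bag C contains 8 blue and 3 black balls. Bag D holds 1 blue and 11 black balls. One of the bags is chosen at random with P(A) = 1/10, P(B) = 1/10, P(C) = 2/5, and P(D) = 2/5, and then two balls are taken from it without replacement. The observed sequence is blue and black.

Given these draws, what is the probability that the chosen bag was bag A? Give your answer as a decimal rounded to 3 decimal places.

For each hypothesis, P(data | H) works out to: P(data | bag A) = (2/6)(4/5) = 0.26667; P(data | bag B) = (6/10)(4/9) = 0.26667; P(data | bag C) = (8/11)(3/10) = 0.21818; P(data | bag D) = (1/12)(11/11) = 0.083333.
Weighting by the prior gives 1/10 · 0.26667 = 0.026667, 1/10 · 0.26667 = 0.026667, 2/5 · 0.21818 = 0.087273, 2/5 · 0.083333 = 0.033333; with total 0.17394.
Therefore the posterior P(bag A | data) = (0.026667) / (0.17394) = 0.15331.

0.153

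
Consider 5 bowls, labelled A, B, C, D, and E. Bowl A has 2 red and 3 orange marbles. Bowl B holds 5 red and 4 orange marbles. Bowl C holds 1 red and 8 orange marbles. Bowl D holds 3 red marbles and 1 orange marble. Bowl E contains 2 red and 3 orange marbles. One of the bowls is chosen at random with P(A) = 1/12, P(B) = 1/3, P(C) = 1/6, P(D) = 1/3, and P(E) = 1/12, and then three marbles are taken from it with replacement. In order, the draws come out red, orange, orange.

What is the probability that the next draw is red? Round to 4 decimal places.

0.4763

Under each hypothesis, the probability of the observed sequence is: P(data | bowl A) = (2/5)(3/5)(3/5) = 0.144; P(data | bowl B) = (5/9)(4/9)(4/9) = 0.10974; P(data | bowl C) = (1/9)(8/9)(8/9) = 0.087791; P(data | bowl D) = (3/4)(1/4)(1/4) = 0.046875; P(data | bowl E) = (2/5)(3/5)(3/5) = 0.144.
The prior-weighted likelihoods are 1/12 · 0.144 = 0.012, 1/3 · 0.10974 = 0.03658, 1/6 · 0.087791 = 0.014632, 1/3 · 0.046875 = 0.015625, 1/12 · 0.144 = 0.012; with total 0.090837.
Dividing through by the total gives posterior P(bowl A | data) = 0.13211, P(bowl B | data) = 0.4027, P(bowl C | data) = 0.16108, P(bowl D | data) = 0.17201, P(bowl E | data) = 0.13211.
Averaging over the posterior, P(red next | data) = (2/5)(0.13211) + (5/9)(0.4027) + (1/9)(0.16108) + (3/4)(0.17201) + (2/5)(0.13211) = 0.47631.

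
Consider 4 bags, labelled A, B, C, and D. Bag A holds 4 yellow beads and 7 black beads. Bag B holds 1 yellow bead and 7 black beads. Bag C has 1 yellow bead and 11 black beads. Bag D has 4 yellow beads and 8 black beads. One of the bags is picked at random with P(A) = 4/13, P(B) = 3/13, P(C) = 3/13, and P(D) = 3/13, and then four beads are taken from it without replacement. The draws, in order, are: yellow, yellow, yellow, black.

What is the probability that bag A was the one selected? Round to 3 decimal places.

0.636

Compute the likelihood of the observed sequence for each case: P(data | bag A) = (4/11)(3/10)(2/9)(7/8) = 0.021212; P(data | bag B) = (1/8)(0/7) = 0; P(data | bag C) = (1/12)(0/11) = 0; P(data | bag D) = (4/12)(3/11)(2/10)(8/9) = 0.016162.
The prior-weighted likelihoods are 4/13 · 0.021212 = 0.0065268, 3/13 · 0 = 0, 3/13 · 0 = 0, 3/13 · 0.016162 = 0.0037296; these sum to 0.010256.
By Bayes' rule, P(bag A | data) = (0.0065268) / (0.010256) = 0.63636.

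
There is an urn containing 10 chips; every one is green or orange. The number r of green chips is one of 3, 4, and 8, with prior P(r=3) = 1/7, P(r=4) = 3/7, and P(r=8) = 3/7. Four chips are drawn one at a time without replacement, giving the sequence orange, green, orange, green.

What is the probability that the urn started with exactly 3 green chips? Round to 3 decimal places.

Under each hypothesis, the probability of the observed sequence is: P(data | r = 3) = (7/10)(3/9)(6/8)(2/7) = 0.05; P(data | r = 4) = (6/10)(4/9)(5/8)(3/7) = 0.071429; P(data | r = 8) = (2/10)(8/9)(1/8)(7/7) = 0.022222.
Multiplying each by its prior: 1/7 · 0.05 = 0.0071429, 3/7 · 0.071429 = 0.030612, 3/7 · 0.022222 = 0.0095238; summing to 0.047279.
By Bayes' rule, P(r = 3 | data) = (0.0071429) / (0.047279) = 0.15108.

0.151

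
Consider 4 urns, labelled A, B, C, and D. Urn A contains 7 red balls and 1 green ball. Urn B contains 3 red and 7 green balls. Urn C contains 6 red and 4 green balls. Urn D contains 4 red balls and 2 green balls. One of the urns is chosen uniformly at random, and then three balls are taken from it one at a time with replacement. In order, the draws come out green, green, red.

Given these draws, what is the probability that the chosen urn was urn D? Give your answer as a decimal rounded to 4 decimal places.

The likelihood of the observed sequence under each hypothesis: P(data | urn A) = (1/8)(1/8)(7/8) = 0.013672; P(data | urn B) = (7/10)(7/10)(3/10) = 0.147; P(data | urn C) = (4/10)(4/10)(6/10) = 0.096; P(data | urn D) = (2/6)(2/6)(4/6) = 0.074074.
Weighting by the prior gives 1/4 · 0.013672 = 0.003418, 1/4 · 0.147 = 0.03675, 1/4 · 0.096 = 0.024, 1/4 · 0.074074 = 0.018519; these sum to 0.082686.
So P(urn D | data) = (0.018519) / (0.082686) = 0.22396.

0.2240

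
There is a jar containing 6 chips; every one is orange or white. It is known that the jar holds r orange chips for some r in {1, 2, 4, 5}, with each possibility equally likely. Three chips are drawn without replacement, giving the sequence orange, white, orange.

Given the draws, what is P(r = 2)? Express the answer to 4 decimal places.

Under each hypothesis, the probability of the observed sequence is: P(data | r = 1) = (1/6)(5/5)(0/4) = 0; P(data | r = 2) = (2/6)(4/5)(1/4) = 1/15; P(data | r = 4) = (4/6)(2/5)(3/4) = 1/5; P(data | r = 5) = (5/6)(1/5)(4/4) = 1/6.
Multiplying each by its prior: 1/4 · 0 = 0, 1/4 · 1/15 = 1/60, 1/4 · 1/5 = 1/20, 1/4 · 1/6 = 1/24; these sum to 13/120.
By Bayes' rule, P(r = 2 | data) = (1/60) / (13/120) = 2/13.

0.1538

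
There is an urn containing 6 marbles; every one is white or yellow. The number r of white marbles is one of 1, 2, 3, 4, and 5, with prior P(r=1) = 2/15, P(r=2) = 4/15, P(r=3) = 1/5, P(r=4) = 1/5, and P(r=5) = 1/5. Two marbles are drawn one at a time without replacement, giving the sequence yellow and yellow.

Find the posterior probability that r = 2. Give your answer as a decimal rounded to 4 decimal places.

0.4286

Compute the likelihood of the observed sequence for each case: P(data | r = 1) = (5/6)(4/5) = 2/3; P(data | r = 2) = (4/6)(3/5) = 2/5; P(data | r = 3) = (3/6)(2/5) = 1/5; P(data | r = 4) = (2/6)(1/5) = 1/15; P(data | r = 5) = (1/6)(0/5) = 0.
Weighting by the prior gives 2/15 · 2/3 = 4/45, 4/15 · 2/5 = 8/75, 1/5 · 1/5 = 1/25, 1/5 · 1/15 = 1/75, 1/5 · 0 = 0; these sum to 56/225.
So P(r = 2 | data) = (8/75) / (56/225) = 3/7.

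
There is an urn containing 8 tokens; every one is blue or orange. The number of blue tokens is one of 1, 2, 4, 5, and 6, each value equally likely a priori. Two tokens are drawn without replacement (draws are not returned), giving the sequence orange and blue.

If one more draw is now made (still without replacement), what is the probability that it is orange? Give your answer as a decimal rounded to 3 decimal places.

Under each hypothesis, the probability of the observed sequence is: P(data | r = 1) = (7/8)(1/7) = 1/8; P(data | r = 2) = (6/8)(2/7) = 3/14; P(data | r = 4) = (4/8)(4/7) = 2/7; P(data | r = 5) = (3/8)(5/7) = 15/56; P(data | r = 6) = (2/8)(6/7) = 3/14.
Weighting by the prior gives 1/5 · 1/8 = 1/40, 1/5 · 3/14 = 3/70, 1/5 · 2/7 = 2/35, 1/5 · 15/56 = 3/56, 1/5 · 3/14 = 3/70; summing to 31/140.
Dividing through by the total gives posterior P(r = 1 | data) = 7/62, P(r = 2 | data) = 6/31, P(r = 4 | data) = 8/31, P(r = 5 | data) = 15/62, P(r = 6 | data) = 6/31.
So P(orange next | data) = Σ P(orange next | H) P(H | data) = (1)(7/62) + (5/6)(6/31) + (1/2)(8/31) + (1/3)(15/62) + (1/6)(6/31) = 16/31.

0.516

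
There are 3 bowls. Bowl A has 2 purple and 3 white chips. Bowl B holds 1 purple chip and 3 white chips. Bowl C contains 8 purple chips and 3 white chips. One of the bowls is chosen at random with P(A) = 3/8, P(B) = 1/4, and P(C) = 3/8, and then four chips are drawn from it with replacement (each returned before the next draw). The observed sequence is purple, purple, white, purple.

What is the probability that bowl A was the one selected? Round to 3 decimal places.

For each hypothesis, P(data | H) works out to: P(data | bowl A) = (2/5)(2/5)(3/5)(2/5) = 0.0384; P(data | bowl B) = (1/4)(1/4)(3/4)(1/4) = 0.011719; P(data | bowl C) = (8/11)(8/11)(3/11)(8/11) = 0.10491.
Weighting by the prior gives 3/8 · 0.0384 = 0.0144, 1/4 · 0.011719 = 0.0029297, 3/8 · 0.10491 = 0.039342; with total 0.056671.
So P(bowl A | data) = (0.0144) / (0.056671) = 0.2541.

0.254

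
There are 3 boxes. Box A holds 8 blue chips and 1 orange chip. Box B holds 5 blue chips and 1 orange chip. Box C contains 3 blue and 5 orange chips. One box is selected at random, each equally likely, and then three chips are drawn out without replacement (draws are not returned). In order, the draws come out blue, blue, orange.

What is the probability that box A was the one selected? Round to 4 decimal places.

Under each hypothesis, the probability of the observed sequence is: P(data | box A) = (8/9)(7/8)(1/7) = 0.11111; P(data | box B) = (5/6)(4/5)(1/4) = 0.16667; P(data | box C) = (3/8)(2/7)(5/6) = 0.089286.
Weighting by the prior gives 1/3 · 0.11111 = 0.037037, 1/3 · 0.16667 = 0.055556, 1/3 · 0.089286 = 0.029762; summing to 0.12235.
By Bayes' rule, P(box A | data) = (0.037037) / (0.12235) = 0.3027.

0.3027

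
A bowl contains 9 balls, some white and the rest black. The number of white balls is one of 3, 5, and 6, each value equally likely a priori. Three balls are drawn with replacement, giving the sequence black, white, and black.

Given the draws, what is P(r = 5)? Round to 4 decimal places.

0.3306

Under each hypothesis, the probability of the observed sequence is: P(data | r = 3) = (6/9)(3/9)(6/9) = 0.14815; P(data | r = 5) = (4/9)(5/9)(4/9) = 0.10974; P(data | r = 6) = (3/9)(6/9)(3/9) = 0.074074.
Multiplying each by its prior: 1/3 · 0.14815 = 0.049383, 1/3 · 0.10974 = 0.03658, 1/3 · 0.074074 = 0.024691; these sum to 0.11065.
Hence P(r = 5 | data) = (0.03658) / (0.11065) = 0.33058.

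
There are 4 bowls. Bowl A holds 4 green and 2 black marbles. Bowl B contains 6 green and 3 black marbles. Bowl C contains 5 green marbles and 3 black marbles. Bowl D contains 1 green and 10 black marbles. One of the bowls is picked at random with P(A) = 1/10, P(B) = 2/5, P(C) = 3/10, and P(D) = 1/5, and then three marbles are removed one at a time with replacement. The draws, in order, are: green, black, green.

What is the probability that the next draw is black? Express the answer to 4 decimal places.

0.3559

Under each hypothesis, the probability of the observed sequence is: P(data | bowl A) = (4/6)(2/6)(4/6) = 0.14815; P(data | bowl B) = (6/9)(3/9)(6/9) = 0.14815; P(data | bowl C) = (5/8)(3/8)(5/8) = 0.14648; P(data | bowl D) = (1/11)(10/11)(1/11) = 0.0075131.
The prior-weighted likelihoods are 1/10 · 0.14815 = 0.014815, 2/5 · 0.14815 = 0.059259, 3/10 · 0.14648 = 0.043945, 1/5 · 0.0075131 = 0.0015026; with total 0.11952.
The posterior is then P(bowl A | data) = 0.12395, P(bowl B | data) = 0.4958, P(bowl C | data) = 0.36768, P(bowl D | data) = 0.012572.
So P(black next | data) = Σ P(black next | H) P(H | data) = (1/3)(0.12395) + (1/3)(0.4958) + (3/8)(0.36768) + (10/11)(0.012572) = 0.35589.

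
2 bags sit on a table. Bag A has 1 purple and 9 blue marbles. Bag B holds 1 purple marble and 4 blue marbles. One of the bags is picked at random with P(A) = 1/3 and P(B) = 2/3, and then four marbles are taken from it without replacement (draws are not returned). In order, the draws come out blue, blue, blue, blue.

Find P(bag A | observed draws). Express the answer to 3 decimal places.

0.600

For each hypothesis, P(data | H) works out to: P(data | bag A) = (9/10)(8/9)(7/8)(6/7) = 3/5; P(data | bag B) = (4/5)(3/4)(2/3)(1/2) = 1/5.
Multiplying each by its prior: 1/3 · 3/5 = 1/5, 2/3 · 1/5 = 2/15; with total 1/3.
Therefore the posterior P(bag A | data) = (1/5) / (1/3) = 3/5.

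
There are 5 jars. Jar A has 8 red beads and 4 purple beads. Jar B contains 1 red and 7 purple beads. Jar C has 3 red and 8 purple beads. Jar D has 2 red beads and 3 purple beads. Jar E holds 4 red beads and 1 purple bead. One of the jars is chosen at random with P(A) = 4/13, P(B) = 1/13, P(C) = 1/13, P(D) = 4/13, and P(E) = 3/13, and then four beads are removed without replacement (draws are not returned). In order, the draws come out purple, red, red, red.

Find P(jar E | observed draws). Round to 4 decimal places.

0.5668

The likelihood of the observed sequence under each hypothesis: P(data | jar A) = (4/12)(8/11)(7/10)(6/9) = 0.11313; P(data | jar B) = (7/8)(1/7)(0/6) = 0; P(data | jar C) = (8/11)(3/10)(2/9)(1/8) = 0.0060606; P(data | jar D) = (3/5)(2/4)(1/3)(0/2) = 0; P(data | jar E) = (1/5)(4/4)(3/3)(2/2) = 0.2.
Multiplying each by its prior: 4/13 · 0.11313 = 0.03481, 1/13 · 0 = 0, 1/13 · 0.0060606 = 0.0004662, 4/13 · 0 = 0, 3/13 · 0.2 = 0.046154; with total 0.08143.
By Bayes' rule, P(jar E | data) = (0.046154) / (0.08143) = 0.56679.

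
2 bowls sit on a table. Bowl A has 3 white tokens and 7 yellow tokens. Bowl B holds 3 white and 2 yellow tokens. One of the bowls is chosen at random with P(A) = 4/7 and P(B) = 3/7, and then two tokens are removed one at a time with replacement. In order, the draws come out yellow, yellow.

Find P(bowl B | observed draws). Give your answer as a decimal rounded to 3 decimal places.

Under each hypothesis, the probability of the observed sequence is: P(data | bowl A) = (7/10)(7/10) = 49/100; P(data | bowl B) = (2/5)(2/5) = 4/25.
The prior-weighted likelihoods are 4/7 · 49/100 = 7/25, 3/7 · 4/25 = 12/175; summing to 61/175.
Hence P(bowl B | data) = (12/175) / (61/175) = 12/61.

0.197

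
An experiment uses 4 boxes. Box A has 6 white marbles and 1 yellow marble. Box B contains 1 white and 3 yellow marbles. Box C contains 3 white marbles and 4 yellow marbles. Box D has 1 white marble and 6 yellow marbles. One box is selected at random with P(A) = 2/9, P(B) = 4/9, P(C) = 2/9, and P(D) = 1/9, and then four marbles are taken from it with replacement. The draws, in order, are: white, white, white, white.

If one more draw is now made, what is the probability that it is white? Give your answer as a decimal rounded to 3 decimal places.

0.824

Under each hypothesis, the probability of the observed sequence is: P(data | box A) = (6/7)(6/7)(6/7)(6/7) = 0.53978; P(data | box B) = (1/4)(1/4)(1/4)(1/4) = 0.0039062; P(data | box C) = (3/7)(3/7)(3/7)(3/7) = 0.033736; P(data | box D) = (1/7)(1/7)(1/7)(1/7) = 0.00041649.
Multiplying each by its prior: 2/9 · 0.53978 = 0.11995, 4/9 · 0.0039062 = 0.0017361, 2/9 · 0.033736 = 0.0074969, 1/9 · 0.00041649 = 4.6277e-05; summing to 0.12923.
Normalising, the posterior is P(box A | data) = 0.9282, P(box B | data) = 0.013434, P(box C | data) = 0.058012, P(box D | data) = 0.0003581.
So P(white next | data) = Σ P(white next | H) P(H | data) = (6/7)(0.9282) + (1/4)(0.013434) + (3/7)(0.058012) + (1/7)(0.0003581) = 0.82387.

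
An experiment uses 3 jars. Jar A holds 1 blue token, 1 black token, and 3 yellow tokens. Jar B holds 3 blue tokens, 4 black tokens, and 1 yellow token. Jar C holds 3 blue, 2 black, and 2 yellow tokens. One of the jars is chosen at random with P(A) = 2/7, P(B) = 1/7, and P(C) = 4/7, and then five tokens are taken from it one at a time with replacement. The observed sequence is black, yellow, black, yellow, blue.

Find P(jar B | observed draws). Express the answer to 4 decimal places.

0.0785

The likelihood of the observed sequence under each hypothesis: P(data | jar A) = (1/5)(3/5)(1/5)(3/5)(1/5) = 0.00288; P(data | jar B) = (4/8)(1/8)(4/8)(1/8)(3/8) = 0.0014648; P(data | jar C) = (2/7)(2/7)(2/7)(2/7)(3/7) = 0.002856.
Weighting by the prior gives 2/7 · 0.00288 = 0.00082286, 1/7 · 0.0014648 = 0.00020926, 4/7 · 0.002856 = 0.001632; with total 0.0026641.
Therefore the posterior P(jar B | data) = (0.00020926) / (0.0026641) = 0.07855.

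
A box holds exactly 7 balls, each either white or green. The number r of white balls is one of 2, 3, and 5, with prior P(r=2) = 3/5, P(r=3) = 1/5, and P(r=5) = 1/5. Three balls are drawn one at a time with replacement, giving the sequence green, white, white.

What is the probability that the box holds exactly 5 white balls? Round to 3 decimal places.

Compute the likelihood of the observed sequence for each case: P(data | r = 2) = (5/7)(2/7)(2/7) = 0.058309; P(data | r = 3) = (4/7)(3/7)(3/7) = 0.10496; P(data | r = 5) = (2/7)(5/7)(5/7) = 0.14577.
Multiplying each by its prior: 3/5 · 0.058309 = 0.034985, 1/5 · 0.10496 = 0.020991, 1/5 · 0.14577 = 0.029155; these sum to 0.085131.
Therefore the posterior P(r = 5 | data) = (0.029155) / (0.085131) = 0.34247.

0.342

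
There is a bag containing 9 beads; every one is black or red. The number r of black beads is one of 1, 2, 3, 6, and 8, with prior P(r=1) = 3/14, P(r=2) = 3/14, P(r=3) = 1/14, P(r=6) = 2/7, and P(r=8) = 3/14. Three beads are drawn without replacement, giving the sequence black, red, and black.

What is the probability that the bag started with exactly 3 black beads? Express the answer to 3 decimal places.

Under each hypothesis, the probability of the observed sequence is: P(data | r = 1) = (1/9)(8/8)(0/7) = 0; P(data | r = 2) = (2/9)(7/8)(1/7) = 0.027778; P(data | r = 3) = (3/9)(6/8)(2/7) = 0.071429; P(data | r = 6) = (6/9)(3/8)(5/7) = 0.17857; P(data | r = 8) = (8/9)(1/8)(7/7) = 0.11111.
The prior-weighted likelihoods are 3/14 · 0 = 0, 3/14 · 0.027778 = 0.0059524, 1/14 · 0.071429 = 0.005102, 2/7 · 0.17857 = 0.05102, 3/14 · 0.11111 = 0.02381; with total 0.085884.
By Bayes' rule, P(r = 3 | data) = (0.005102) / (0.085884) = 0.059406.

0.059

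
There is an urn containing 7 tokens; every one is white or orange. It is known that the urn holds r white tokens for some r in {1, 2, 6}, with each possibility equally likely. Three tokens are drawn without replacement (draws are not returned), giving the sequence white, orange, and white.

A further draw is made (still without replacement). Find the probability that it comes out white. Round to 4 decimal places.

0.7500

Compute the likelihood of the observed sequence for each case: P(data | r = 1) = (1/7)(6/6)(0/5) = 0; P(data | r = 2) = (2/7)(5/6)(1/5) = 1/21; P(data | r = 6) = (6/7)(1/6)(5/5) = 1/7.
The prior-weighted likelihoods are 1/3 · 0 = 0, 1/3 · 1/21 = 1/63, 1/3 · 1/7 = 1/21; these sum to 4/63.
Normalising, the posterior is P(r = 1 | data) = 0, P(r = 2 | data) = 1/4, P(r = 6 | data) = 3/4.
So P(white next | data) = Σ P(white next | H) P(H | data) = (0)(1/4) + (1)(3/4) = 3/4.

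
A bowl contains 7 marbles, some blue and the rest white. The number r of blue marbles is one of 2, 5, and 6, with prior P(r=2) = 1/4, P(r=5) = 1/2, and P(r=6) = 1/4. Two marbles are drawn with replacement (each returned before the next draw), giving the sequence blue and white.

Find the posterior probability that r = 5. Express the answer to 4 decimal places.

0.5556

Under each hypothesis, the probability of the observed sequence is: P(data | r = 2) = (2/7)(5/7) = 10/49; P(data | r = 5) = (5/7)(2/7) = 10/49; P(data | r = 6) = (6/7)(1/7) = 6/49.
The prior-weighted likelihoods are 1/4 · 10/49 = 5/98, 1/2 · 10/49 = 5/49, 1/4 · 6/49 = 3/98; these sum to 9/49.
Hence P(r = 5 | data) = (5/49) / (9/49) = 5/9.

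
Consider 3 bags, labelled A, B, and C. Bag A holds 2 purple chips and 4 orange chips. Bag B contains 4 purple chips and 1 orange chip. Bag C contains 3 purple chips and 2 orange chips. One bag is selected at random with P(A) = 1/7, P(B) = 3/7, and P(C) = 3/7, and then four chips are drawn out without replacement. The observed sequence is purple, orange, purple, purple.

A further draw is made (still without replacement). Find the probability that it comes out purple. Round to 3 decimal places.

0.667

For each hypothesis, P(data | H) works out to: P(data | bag A) = (2/6)(4/5)(1/4)(0/3) = 0; P(data | bag B) = (4/5)(1/4)(3/3)(2/2) = 1/5; P(data | bag C) = (3/5)(2/4)(2/3)(1/2) = 1/10.
Weighting by the prior gives 1/7 · 0 = 0, 3/7 · 1/5 = 3/35, 3/7 · 1/10 = 3/70; these sum to 9/70.
Dividing through by the total gives posterior P(bag A | data) = 0, P(bag B | data) = 2/3, P(bag C | data) = 1/3.
The predictive probability is P(purple next | data) = (1)(2/3) + (0)(1/3) = 2/3.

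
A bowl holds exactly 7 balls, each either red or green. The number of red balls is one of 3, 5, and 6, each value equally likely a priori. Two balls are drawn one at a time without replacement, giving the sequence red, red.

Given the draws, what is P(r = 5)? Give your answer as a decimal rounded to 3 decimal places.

The likelihood of the observed sequence under each hypothesis: P(data | r = 3) = (3/7)(2/6) = 1/7; P(data | r = 5) = (5/7)(4/6) = 10/21; P(data | r = 6) = (6/7)(5/6) = 5/7.
The prior-weighted likelihoods are 1/3 · 1/7 = 1/21, 1/3 · 10/21 = 10/63, 1/3 · 5/7 = 5/21; with total 4/9.
So P(r = 5 | data) = (10/63) / (4/9) = 5/14.

0.357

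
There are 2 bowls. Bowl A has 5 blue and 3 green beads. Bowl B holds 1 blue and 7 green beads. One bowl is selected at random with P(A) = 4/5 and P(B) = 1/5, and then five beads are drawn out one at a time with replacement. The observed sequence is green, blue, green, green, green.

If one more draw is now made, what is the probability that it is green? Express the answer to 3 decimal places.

0.674

Compute the likelihood of the observed sequence for each case: P(data | bowl A) = (3/8)(5/8)(3/8)(3/8)(3/8) = 0.01236; P(data | bowl B) = (7/8)(1/8)(7/8)(7/8)(7/8) = 0.073273.
Multiplying each by its prior: 4/5 · 0.01236 = 0.0098877, 1/5 · 0.073273 = 0.014655; these sum to 0.024542.
Normalising, the posterior is P(bowl A | data) = 0.40288, P(bowl B | data) = 0.59712.
So P(green next | data) = Σ P(green next | H) P(H | data) = (3/8)(0.40288) + (7/8)(0.59712) = 0.67356.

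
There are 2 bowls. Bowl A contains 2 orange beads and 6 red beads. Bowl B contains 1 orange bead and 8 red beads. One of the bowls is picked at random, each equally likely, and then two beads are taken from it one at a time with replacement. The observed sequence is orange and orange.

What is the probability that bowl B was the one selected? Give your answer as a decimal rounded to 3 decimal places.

0.165

Compute the likelihood of the observed sequence for each case: P(data | bowl A) = (2/8)(2/8) = 0.0625; P(data | bowl B) = (1/9)(1/9) = 0.012346.
The prior-weighted likelihoods are 1/2 · 0.0625 = 0.03125, 1/2 · 0.012346 = 0.0061728; these sum to 0.037423.
Therefore the posterior P(bowl B | data) = (0.0061728) / (0.037423) = 0.16495.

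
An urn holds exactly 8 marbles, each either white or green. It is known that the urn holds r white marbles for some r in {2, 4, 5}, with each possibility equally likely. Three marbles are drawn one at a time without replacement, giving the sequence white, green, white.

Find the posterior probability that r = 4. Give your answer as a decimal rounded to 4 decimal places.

The likelihood of the observed sequence under each hypothesis: P(data | r = 2) = (2/8)(6/7)(1/6) = 1/28; P(data | r = 4) = (4/8)(4/7)(3/6) = 1/7; P(data | r = 5) = (5/8)(3/7)(4/6) = 5/28.
Weighting by the prior gives 1/3 · 1/28 = 1/84, 1/3 · 1/7 = 1/21, 1/3 · 5/28 = 5/84; summing to 5/42.
So P(r = 4 | data) = (1/21) / (5/42) = 2/5.

0.4000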